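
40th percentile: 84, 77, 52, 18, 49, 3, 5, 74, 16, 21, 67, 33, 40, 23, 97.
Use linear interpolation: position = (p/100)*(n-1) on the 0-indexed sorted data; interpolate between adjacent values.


Sorted: 3, 5, 16, 18, 21, 23, 33, 40, 49, 52, 67, 74, 77, 84, 97
n = 15
Index = 40/100 * 14 = 5.6000
Lower = data[5] = 23, Upper = data[6] = 33
P40 = 23 + 0.6000*(10) = 29.0000

P40 = 29.0000


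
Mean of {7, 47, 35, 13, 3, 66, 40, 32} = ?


Sum = 7 + 47 + 35 + 13 + 3 + 66 + 40 + 32 = 243
n = 8
Mean = 243/8 = 30.3750

Mean = 30.3750


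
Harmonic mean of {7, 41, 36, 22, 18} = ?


Sum of reciprocals = 1/7 + 1/41 + 1/36 + 1/22 + 1/18 = 0.296035
HM = 5/0.296035 = 16.8899

HM = 16.8899


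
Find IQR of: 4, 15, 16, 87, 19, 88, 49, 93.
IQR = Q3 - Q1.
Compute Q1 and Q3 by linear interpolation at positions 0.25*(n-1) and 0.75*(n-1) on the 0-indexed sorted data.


Sorted: 4, 15, 16, 19, 49, 87, 88, 93
Q1 (25th %ile) = 15.7500
Q3 (75th %ile) = 87.2500
IQR = 87.2500 - 15.7500 = 71.5000

IQR = 71.5000


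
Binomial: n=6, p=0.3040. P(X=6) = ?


C(6,6) = 1
p^6 = 0.000789
(1-p)^0 = 1.000000
P = 1 * 0.000789 * 1.000000 = 0.0008

P(X=6) = 0.0008


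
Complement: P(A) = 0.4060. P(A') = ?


P(not A) = 1 - 0.4060 = 0.5940

P(not A) = 0.5940


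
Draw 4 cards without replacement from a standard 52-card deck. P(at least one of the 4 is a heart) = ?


P(at least one) = 1 - P(none)
P(none) = (39/52) × (38/51) × (37/50) × (36/49) = 0.303818
P(at least one) = 1 - 0.303818 = 0.6962

P = 0.6962


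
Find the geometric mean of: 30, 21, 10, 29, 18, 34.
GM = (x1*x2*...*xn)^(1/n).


Product = 30 × 21 × 10 × 29 × 18 × 34 = 111812400
GM = 111812400^(1/6) = 21.9490

GM = 21.9490


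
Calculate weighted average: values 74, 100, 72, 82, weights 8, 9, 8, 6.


Numerator = 74*8 + 100*9 + 72*8 + 82*6 = 2560
Denominator = 8 + 9 + 8 + 6 = 31
WM = 2560/31 = 82.5806

WM = 82.5806


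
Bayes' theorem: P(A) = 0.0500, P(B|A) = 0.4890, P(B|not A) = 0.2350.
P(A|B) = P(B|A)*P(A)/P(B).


P(B) = P(B|A)*P(A) + P(B|A')*P(A')
= 0.4890*0.0500 + 0.2350*0.9500
= 0.024450 + 0.223250 = 0.247700
P(A|B) = 0.024450/0.247700 = 0.0987

P(A|B) = 0.0987


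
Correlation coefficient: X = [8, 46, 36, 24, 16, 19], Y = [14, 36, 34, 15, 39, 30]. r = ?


Mean X = 24.8333, Mean Y = 28.0000
SD X = 12.707172, SD Y = 9.916317
Cov = 62.333333
r = 62.333333/(12.707172*9.916317) = 0.4947

r = 0.4947


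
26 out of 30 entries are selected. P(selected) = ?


P = 26/30 = 0.8667

P = 0.8667


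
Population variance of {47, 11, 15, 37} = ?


Mean = 27.5000
Squared deviations: 380.2500, 272.2500, 156.2500, 90.2500
Sum = 899.0000
Variance = 899.0000/4 = 224.7500

Variance = 224.7500


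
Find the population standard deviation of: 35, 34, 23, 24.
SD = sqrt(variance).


Mean = 29.0000
Variance = 30.5000
SD = sqrt(30.5000) = 5.5227

SD = 5.5227


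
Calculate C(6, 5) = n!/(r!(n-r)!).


C(6,5) = 6!/(5! × 1!)
= 720/(120 × 1)
= 6

C(6,5) = 6


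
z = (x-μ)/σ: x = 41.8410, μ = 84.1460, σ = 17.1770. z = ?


z = (41.8410 - 84.1460)/17.1770
= -42.3050/17.1770
= -2.4629

z = -2.4629


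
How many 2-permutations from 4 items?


P(4,2) = 4!/2!
= 24/2
= 12

P(4,2) = 12


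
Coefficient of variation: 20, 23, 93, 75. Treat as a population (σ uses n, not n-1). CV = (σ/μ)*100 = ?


Mean = 52.7500
SD = 31.9091
CV = (31.9091/52.7500)*100 = 60.4911%

CV = 60.4911%


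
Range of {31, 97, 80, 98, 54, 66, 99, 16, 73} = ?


Max = 99, Min = 16
Range = 99 - 16 = 83

Range = 83


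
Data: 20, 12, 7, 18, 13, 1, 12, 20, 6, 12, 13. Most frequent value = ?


Frequencies: 1:1, 6:1, 7:1, 12:3, 13:2, 18:1, 20:2
Max frequency = 3
Mode = 12

Mode = 12


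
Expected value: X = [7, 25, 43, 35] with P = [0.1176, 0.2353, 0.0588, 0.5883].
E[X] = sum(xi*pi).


E[X] = 7*0.1176 + 25*0.2353 + 43*0.0588 + 35*0.5883
= 0.8232 + 5.8825 + 2.5284 + 20.5905
= 29.8246

E[X] = 29.8246


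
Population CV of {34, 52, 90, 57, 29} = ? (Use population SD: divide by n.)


Mean = 52.4000
SD = 21.5462
CV = (21.5462/52.4000)*100 = 41.1188%

CV = 41.1188%


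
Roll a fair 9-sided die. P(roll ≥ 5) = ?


Favorable outcomes (roll ≥ 5): 5
Total outcomes = 9
P = 5/9 = 0.5556

P = 0.5556


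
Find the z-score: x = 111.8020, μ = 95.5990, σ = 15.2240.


z = (111.8020 - 95.5990)/15.2240
= 16.2030/15.2240
= 1.0643

z = 1.0643


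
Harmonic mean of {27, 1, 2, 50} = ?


Sum of reciprocals = 1/27 + 1/1 + 1/2 + 1/50 = 1.557037
HM = 4/1.557037 = 2.5690

HM = 2.5690


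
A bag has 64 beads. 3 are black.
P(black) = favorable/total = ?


P = 3/64 = 0.0469

P = 0.0469


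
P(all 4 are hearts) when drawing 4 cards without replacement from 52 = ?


P(all hearts) = (13/52) × (12/51) × (11/50) × (10/49)
= 0.0026

P = 0.0026


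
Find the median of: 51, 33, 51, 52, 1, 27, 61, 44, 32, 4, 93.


Sorted: 1, 4, 27, 32, 33, 44, 51, 51, 52, 61, 93
n = 11 (odd)
Middle value = 44

Median = 44


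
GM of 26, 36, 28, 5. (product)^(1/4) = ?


Product = 26 × 36 × 28 × 5 = 131040
GM = 131040^(1/4) = 19.0262

GM = 19.0262


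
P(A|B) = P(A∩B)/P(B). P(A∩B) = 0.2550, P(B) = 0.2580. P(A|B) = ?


P(A|B) = 0.2550/0.2580 = 0.9884

P(A|B) = 0.9884


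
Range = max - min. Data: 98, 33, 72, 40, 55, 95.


Max = 98, Min = 33
Range = 98 - 33 = 65

Range = 65


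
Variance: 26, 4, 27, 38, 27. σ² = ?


Mean = 24.4000
Squared deviations: 2.5600, 416.1600, 6.7600, 184.9600, 6.7600
Sum = 617.2000
Variance = 617.2000/5 = 123.4400

Variance = 123.4400


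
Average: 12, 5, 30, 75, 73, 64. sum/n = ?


Sum = 12 + 5 + 30 + 75 + 73 + 64 = 259
n = 6
Mean = 259/6 = 43.1667

Mean = 43.1667


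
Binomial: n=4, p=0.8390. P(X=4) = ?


C(4,4) = 1
p^4 = 0.495505
(1-p)^0 = 1.000000
P = 1 * 0.495505 * 1.000000 = 0.4955

P(X=4) = 0.4955


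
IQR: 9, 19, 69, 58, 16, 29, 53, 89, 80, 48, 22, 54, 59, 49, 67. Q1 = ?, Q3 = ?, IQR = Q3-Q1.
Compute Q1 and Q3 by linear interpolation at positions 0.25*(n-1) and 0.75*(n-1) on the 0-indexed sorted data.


Sorted: 9, 16, 19, 22, 29, 48, 49, 53, 54, 58, 59, 67, 69, 80, 89
Q1 (25th %ile) = 25.5000
Q3 (75th %ile) = 63.0000
IQR = 63.0000 - 25.5000 = 37.5000

IQR = 37.5000


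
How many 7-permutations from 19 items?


P(19,7) = 19!/12!
= 121645100408832000/479001600
= 253955520

P(19,7) = 253955520


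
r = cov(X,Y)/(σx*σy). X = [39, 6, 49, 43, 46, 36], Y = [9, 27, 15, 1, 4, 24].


Mean X = 36.5000, Mean Y = 13.3333
SD X = 14.291606, SD Y = 9.672412
Cov = -96.833333
r = -96.833333/(14.291606*9.672412) = -0.7005

r = -0.7005


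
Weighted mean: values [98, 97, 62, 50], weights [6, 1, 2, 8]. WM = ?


Numerator = 98*6 + 97*1 + 62*2 + 50*8 = 1209
Denominator = 6 + 1 + 2 + 8 = 17
WM = 1209/17 = 71.1176

WM = 71.1176


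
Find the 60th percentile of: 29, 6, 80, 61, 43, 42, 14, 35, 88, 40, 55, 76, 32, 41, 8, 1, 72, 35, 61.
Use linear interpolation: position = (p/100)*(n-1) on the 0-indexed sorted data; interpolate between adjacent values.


Sorted: 1, 6, 8, 14, 29, 32, 35, 35, 40, 41, 42, 43, 55, 61, 61, 72, 76, 80, 88
n = 19
Index = 60/100 * 18 = 10.8000
Lower = data[10] = 42, Upper = data[11] = 43
P60 = 42 + 0.8000*(1) = 42.8000

P60 = 42.8000


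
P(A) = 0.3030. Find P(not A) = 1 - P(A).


P(not A) = 1 - 0.3030 = 0.6970

P(not A) = 0.6970


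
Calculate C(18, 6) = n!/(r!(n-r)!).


C(18,6) = 18!/(6! × 12!)
= 6402373705728000/(720 × 479001600)
= 18564

C(18,6) = 18564


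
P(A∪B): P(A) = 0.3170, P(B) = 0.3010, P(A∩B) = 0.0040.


P(A∪B) = 0.3170 + 0.3010 - 0.0040
= 0.6180 - 0.0040
= 0.6140

P(A∪B) = 0.6140


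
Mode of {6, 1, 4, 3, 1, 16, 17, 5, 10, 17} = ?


Frequencies: 1:2, 3:1, 4:1, 5:1, 6:1, 10:1, 16:1, 17:2
Max frequency = 2
Mode = 1, 17

Mode = 1, 17


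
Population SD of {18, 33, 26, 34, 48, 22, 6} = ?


Mean = 26.7143
Variance = 153.3469
SD = sqrt(153.3469) = 12.3833

SD = 12.3833


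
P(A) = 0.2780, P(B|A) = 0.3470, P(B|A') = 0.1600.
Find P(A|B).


P(B) = P(B|A)*P(A) + P(B|A')*P(A')
= 0.3470*0.2780 + 0.1600*0.7220
= 0.096466 + 0.115520 = 0.211986
P(A|B) = 0.096466/0.211986 = 0.4551

P(A|B) = 0.4551


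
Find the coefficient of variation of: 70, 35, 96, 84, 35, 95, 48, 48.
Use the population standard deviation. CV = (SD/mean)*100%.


Mean = 63.8750
SD = 24.0179
CV = (24.0179/63.8750)*100 = 37.6014%

CV = 37.6014%


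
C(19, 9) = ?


C(19,9) = 19!/(9! × 10!)
= 121645100408832000/(362880 × 3628800)
= 92378

C(19,9) = 92378


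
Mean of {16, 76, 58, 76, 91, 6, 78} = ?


Sum = 16 + 76 + 58 + 76 + 91 + 6 + 78 = 401
n = 7
Mean = 401/7 = 57.2857

Mean = 57.2857


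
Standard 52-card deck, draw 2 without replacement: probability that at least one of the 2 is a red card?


P(at least one) = 1 - P(none)
P(none) = (26/52) × (25/51) = 0.245098
P(at least one) = 1 - 0.245098 = 0.7549

P = 0.7549


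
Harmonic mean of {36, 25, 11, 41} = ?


Sum of reciprocals = 1/36 + 1/25 + 1/11 + 1/41 = 0.183077
HM = 4/0.183077 = 21.8487

HM = 21.8487


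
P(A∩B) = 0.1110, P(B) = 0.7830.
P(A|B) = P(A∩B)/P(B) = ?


P(A|B) = 0.1110/0.7830 = 0.1418

P(A|B) = 0.1418


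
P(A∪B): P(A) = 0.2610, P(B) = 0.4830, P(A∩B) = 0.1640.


P(A∪B) = 0.2610 + 0.4830 - 0.1640
= 0.7440 - 0.1640
= 0.5800

P(A∪B) = 0.5800


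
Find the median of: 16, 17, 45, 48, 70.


Sorted: 16, 17, 45, 48, 70
n = 5 (odd)
Middle value = 45

Median = 45


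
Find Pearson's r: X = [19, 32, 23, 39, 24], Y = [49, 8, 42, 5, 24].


Mean X = 27.4000, Mean Y = 25.6000
SD X = 7.172168, SD Y = 17.624982
Cov = -116.640000
r = -116.640000/(7.172168*17.624982) = -0.9227

r = -0.9227


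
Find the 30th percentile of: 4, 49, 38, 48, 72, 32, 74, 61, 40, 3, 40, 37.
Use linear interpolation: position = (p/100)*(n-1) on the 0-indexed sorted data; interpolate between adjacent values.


Sorted: 3, 4, 32, 37, 38, 40, 40, 48, 49, 61, 72, 74
n = 12
Index = 30/100 * 11 = 3.3000
Lower = data[3] = 37, Upper = data[4] = 38
P30 = 37 + 0.3000*(1) = 37.3000

P30 = 37.3000


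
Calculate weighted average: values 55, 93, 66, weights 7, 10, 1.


Numerator = 55*7 + 93*10 + 66*1 = 1381
Denominator = 7 + 10 + 1 = 18
WM = 1381/18 = 76.7222

WM = 76.7222


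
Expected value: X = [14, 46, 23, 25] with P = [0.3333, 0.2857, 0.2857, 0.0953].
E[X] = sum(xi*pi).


E[X] = 14*0.3333 + 46*0.2857 + 23*0.2857 + 25*0.0953
= 4.6662 + 13.1422 + 6.5711 + 2.3825
= 26.7620

E[X] = 26.7620


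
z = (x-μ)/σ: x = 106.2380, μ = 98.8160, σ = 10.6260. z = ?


z = (106.2380 - 98.8160)/10.6260
= 7.4220/10.6260
= 0.6985

z = 0.6985


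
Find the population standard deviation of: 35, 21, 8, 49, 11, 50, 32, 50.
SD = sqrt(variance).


Mean = 32.0000
Variance = 260.5000
SD = sqrt(260.5000) = 16.1400

SD = 16.1400


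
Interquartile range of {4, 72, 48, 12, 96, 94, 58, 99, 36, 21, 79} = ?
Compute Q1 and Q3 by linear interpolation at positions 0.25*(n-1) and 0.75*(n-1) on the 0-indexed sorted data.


Sorted: 4, 12, 21, 36, 48, 58, 72, 79, 94, 96, 99
Q1 (25th %ile) = 28.5000
Q3 (75th %ile) = 86.5000
IQR = 86.5000 - 28.5000 = 58.0000

IQR = 58.0000


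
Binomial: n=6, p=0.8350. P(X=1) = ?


C(6,1) = 6
p^1 = 0.835000
(1-p)^5 = 0.000122
P = 6 * 0.835000 * 0.000122 = 0.0006

P(X=1) = 0.0006


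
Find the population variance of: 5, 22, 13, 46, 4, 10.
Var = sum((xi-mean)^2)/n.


Mean = 16.6667
Squared deviations: 136.1111, 28.4444, 13.4444, 860.4444, 160.4444, 44.4444
Sum = 1243.3333
Variance = 1243.3333/6 = 207.2222

Variance = 207.2222


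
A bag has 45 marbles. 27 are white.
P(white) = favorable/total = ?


P = 27/45 = 0.6000

P = 0.6000


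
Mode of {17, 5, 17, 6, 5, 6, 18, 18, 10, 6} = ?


Frequencies: 5:2, 6:3, 10:1, 17:2, 18:2
Max frequency = 3
Mode = 6

Mode = 6


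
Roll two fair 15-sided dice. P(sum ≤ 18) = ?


Total outcomes = 15×15 = 225
Favorable (sum ≤ 18): 147
P = 147/225 = 0.6533

P = 0.6533


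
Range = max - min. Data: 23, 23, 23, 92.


Max = 92, Min = 23
Range = 92 - 23 = 69

Range = 69


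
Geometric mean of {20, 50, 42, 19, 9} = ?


Product = 20 × 50 × 42 × 19 × 9 = 7182000
GM = 7182000^(1/5) = 23.5098

GM = 23.5098


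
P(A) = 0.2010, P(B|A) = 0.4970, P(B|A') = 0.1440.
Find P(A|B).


P(B) = P(B|A)*P(A) + P(B|A')*P(A')
= 0.4970*0.2010 + 0.1440*0.7990
= 0.099897 + 0.115056 = 0.214953
P(A|B) = 0.099897/0.214953 = 0.4647

P(A|B) = 0.4647


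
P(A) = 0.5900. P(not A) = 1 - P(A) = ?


P(not A) = 1 - 0.5900 = 0.4100

P(not A) = 0.4100


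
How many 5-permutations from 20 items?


P(20,5) = 20!/15!
= 2432902008176640000/1307674368000
= 1860480

P(20,5) = 1860480


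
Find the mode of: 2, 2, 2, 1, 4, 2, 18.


Frequencies: 1:1, 2:4, 4:1, 18:1
Max frequency = 4
Mode = 2

Mode = 2


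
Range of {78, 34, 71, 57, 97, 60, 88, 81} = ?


Max = 97, Min = 34
Range = 97 - 34 = 63

Range = 63


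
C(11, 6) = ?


C(11,6) = 11!/(6! × 5!)
= 39916800/(720 × 120)
= 462

C(11,6) = 462


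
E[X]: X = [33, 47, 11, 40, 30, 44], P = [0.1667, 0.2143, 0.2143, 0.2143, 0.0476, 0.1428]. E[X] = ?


E[X] = 33*0.1667 + 47*0.2143 + 11*0.2143 + 40*0.2143 + 30*0.0476 + 44*0.1428
= 5.5011 + 10.0721 + 2.3573 + 8.5720 + 1.4280 + 6.2832
= 34.2137

E[X] = 34.2137


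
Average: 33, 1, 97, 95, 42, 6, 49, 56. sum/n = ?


Sum = 33 + 1 + 97 + 95 + 42 + 6 + 49 + 56 = 379
n = 8
Mean = 379/8 = 47.3750

Mean = 47.3750


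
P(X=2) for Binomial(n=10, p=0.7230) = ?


C(10,2) = 45
p^2 = 0.522729
(1-p)^8 = 3.466077e-05
P = 45 * 0.522729 * 3.466077e-05 = 0.0008

P(X=2) = 0.0008


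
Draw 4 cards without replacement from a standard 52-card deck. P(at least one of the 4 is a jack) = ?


P(at least one) = 1 - P(none)
P(none) = (48/52) × (47/51) × (46/50) × (45/49) = 0.718737
P(at least one) = 1 - 0.718737 = 0.2813

P = 0.2813


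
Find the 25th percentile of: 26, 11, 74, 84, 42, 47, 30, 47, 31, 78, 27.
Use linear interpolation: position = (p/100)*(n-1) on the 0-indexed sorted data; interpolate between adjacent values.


Sorted: 11, 26, 27, 30, 31, 42, 47, 47, 74, 78, 84
n = 11
Index = 25/100 * 10 = 2.5000
Lower = data[2] = 27, Upper = data[3] = 30
P25 = 27 + 0.5000*(3) = 28.5000

P25 = 28.5000


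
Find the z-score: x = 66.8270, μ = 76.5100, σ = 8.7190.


z = (66.8270 - 76.5100)/8.7190
= -9.6830/8.7190
= -1.1106

z = -1.1106


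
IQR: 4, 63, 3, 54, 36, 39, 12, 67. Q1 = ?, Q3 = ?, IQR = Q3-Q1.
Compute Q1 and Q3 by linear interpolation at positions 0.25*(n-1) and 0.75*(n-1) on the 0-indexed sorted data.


Sorted: 3, 4, 12, 36, 39, 54, 63, 67
Q1 (25th %ile) = 10.0000
Q3 (75th %ile) = 56.2500
IQR = 56.2500 - 10.0000 = 46.2500

IQR = 46.2500


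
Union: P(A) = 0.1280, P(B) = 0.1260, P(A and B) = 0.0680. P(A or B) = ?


P(A∪B) = 0.1280 + 0.1260 - 0.0680
= 0.2540 - 0.0680
= 0.1860

P(A∪B) = 0.1860


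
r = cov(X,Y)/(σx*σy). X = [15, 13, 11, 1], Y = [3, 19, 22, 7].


Mean X = 10.0000, Mean Y = 12.7500
SD X = 5.385165, SD Y = 7.949057
Cov = 7.750000
r = 7.750000/(5.385165*7.949057) = 0.1810

r = 0.1810


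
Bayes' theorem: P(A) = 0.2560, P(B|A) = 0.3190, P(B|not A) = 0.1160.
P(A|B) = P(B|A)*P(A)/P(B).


P(B) = P(B|A)*P(A) + P(B|A')*P(A')
= 0.3190*0.2560 + 0.1160*0.7440
= 0.081664 + 0.086304 = 0.167968
P(A|B) = 0.081664/0.167968 = 0.4862

P(A|B) = 0.4862


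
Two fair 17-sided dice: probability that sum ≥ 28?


Total outcomes = 17×17 = 289
Favorable (sum ≥ 28): 28
P = 28/289 = 0.0969

P = 0.0969


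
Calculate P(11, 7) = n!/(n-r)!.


P(11,7) = 11!/4!
= 39916800/24
= 1663200

P(11,7) = 1663200


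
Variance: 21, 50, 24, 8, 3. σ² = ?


Mean = 21.2000
Squared deviations: 0.0400, 829.4400, 7.8400, 174.2400, 331.2400
Sum = 1342.8000
Variance = 1342.8000/5 = 268.5600

Variance = 268.5600


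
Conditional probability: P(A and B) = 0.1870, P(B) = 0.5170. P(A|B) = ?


P(A|B) = 0.1870/0.5170 = 0.3617

P(A|B) = 0.3617


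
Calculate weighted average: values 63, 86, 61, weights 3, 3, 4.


Numerator = 63*3 + 86*3 + 61*4 = 691
Denominator = 3 + 3 + 4 = 10
WM = 691/10 = 69.1000

WM = 69.1000


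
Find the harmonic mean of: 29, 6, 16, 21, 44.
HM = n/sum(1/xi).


Sum of reciprocals = 1/29 + 1/6 + 1/16 + 1/21 + 1/44 = 0.333996
HM = 5/0.333996 = 14.9703

HM = 14.9703


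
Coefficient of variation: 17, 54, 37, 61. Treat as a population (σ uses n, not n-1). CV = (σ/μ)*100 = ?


Mean = 42.2500
SD = 16.9908
CV = (16.9908/42.2500)*100 = 40.2149%

CV = 40.2149%


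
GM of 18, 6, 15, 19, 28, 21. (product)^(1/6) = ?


Product = 18 × 6 × 15 × 19 × 28 × 21 = 18098640
GM = 18098640^(1/6) = 16.2035

GM = 16.2035


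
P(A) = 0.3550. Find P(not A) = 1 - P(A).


P(not A) = 1 - 0.3550 = 0.6450

P(not A) = 0.6450


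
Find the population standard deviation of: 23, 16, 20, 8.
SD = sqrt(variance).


Mean = 16.7500
Variance = 31.6875
SD = sqrt(31.6875) = 5.6292

SD = 5.6292


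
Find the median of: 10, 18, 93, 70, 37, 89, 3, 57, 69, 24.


Sorted: 3, 10, 18, 24, 37, 57, 69, 70, 89, 93
n = 10 (even)
Middle values: 37 and 57
Median = (37+57)/2 = 47.0000

Median = 47.0000


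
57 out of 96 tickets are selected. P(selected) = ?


P = 57/96 = 0.5938

P = 0.5938


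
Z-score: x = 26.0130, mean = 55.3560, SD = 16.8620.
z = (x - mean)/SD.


z = (26.0130 - 55.3560)/16.8620
= -29.3430/16.8620
= -1.7402

z = -1.7402


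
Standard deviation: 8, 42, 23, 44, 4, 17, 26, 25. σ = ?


Mean = 23.6250
Variance = 179.2344
SD = sqrt(179.2344) = 13.3878

SD = 13.3878


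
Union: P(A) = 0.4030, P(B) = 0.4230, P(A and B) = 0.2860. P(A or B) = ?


P(A∪B) = 0.4030 + 0.4230 - 0.2860
= 0.8260 - 0.2860
= 0.5400

P(A∪B) = 0.5400


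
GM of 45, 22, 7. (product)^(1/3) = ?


Product = 45 × 22 × 7 = 6930
GM = 6930^(1/3) = 19.0653

GM = 19.0653


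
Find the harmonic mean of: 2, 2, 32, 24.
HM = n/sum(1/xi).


Sum of reciprocals = 1/2 + 1/2 + 1/32 + 1/24 = 1.072917
HM = 4/1.072917 = 3.7282

HM = 3.7282


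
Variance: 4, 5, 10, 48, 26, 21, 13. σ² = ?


Mean = 18.1429
Squared deviations: 200.0204, 172.7347, 66.3061, 891.4490, 61.7347, 8.1633, 26.4490
Sum = 1426.8571
Variance = 1426.8571/7 = 203.8367

Variance = 203.8367


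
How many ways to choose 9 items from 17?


C(17,9) = 17!/(9! × 8!)
= 355687428096000/(362880 × 40320)
= 24310

C(17,9) = 24310


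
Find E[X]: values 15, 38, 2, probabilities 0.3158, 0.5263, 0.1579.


E[X] = 15*0.3158 + 38*0.5263 + 2*0.1579
= 4.7370 + 19.9994 + 0.3158
= 25.0522

E[X] = 25.0522


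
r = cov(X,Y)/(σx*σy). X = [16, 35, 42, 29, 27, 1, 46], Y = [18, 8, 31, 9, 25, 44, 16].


Mean X = 28.0000, Mean Y = 21.5714
SD X = 14.362650, SD Y = 11.890658
Cov = -91.714286
r = -91.714286/(14.362650*11.890658) = -0.5370

r = -0.5370


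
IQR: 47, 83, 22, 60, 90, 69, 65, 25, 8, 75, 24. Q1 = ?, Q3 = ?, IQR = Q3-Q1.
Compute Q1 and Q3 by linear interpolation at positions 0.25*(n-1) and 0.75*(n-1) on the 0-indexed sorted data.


Sorted: 8, 22, 24, 25, 47, 60, 65, 69, 75, 83, 90
Q1 (25th %ile) = 24.5000
Q3 (75th %ile) = 72.0000
IQR = 72.0000 - 24.5000 = 47.5000

IQR = 47.5000


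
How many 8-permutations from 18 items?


P(18,8) = 18!/10!
= 6402373705728000/3628800
= 1764322560

P(18,8) = 1764322560


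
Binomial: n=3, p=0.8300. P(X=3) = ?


C(3,3) = 1
p^3 = 0.571787
(1-p)^0 = 1.000000
P = 1 * 0.571787 * 1.000000 = 0.5718

P(X=3) = 0.5718


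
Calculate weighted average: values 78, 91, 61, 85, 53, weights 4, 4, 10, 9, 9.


Numerator = 78*4 + 91*4 + 61*10 + 85*9 + 53*9 = 2528
Denominator = 4 + 4 + 10 + 9 + 9 = 36
WM = 2528/36 = 70.2222

WM = 70.2222


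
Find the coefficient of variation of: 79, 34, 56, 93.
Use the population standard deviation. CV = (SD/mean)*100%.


Mean = 65.5000
SD = 22.4778
CV = (22.4778/65.5000)*100 = 34.3172%

CV = 34.3172%


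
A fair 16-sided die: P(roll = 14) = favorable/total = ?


Favorable outcomes (roll = 14): 1
Total outcomes = 16
P = 1/16 = 0.0625

P = 0.0625


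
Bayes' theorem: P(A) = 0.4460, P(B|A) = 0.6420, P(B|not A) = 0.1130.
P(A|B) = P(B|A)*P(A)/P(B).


P(B) = P(B|A)*P(A) + P(B|A')*P(A')
= 0.6420*0.4460 + 0.1130*0.5540
= 0.286332 + 0.062602 = 0.348934
P(A|B) = 0.286332/0.348934 = 0.8206

P(A|B) = 0.8206


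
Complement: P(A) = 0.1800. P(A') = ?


P(not A) = 1 - 0.1800 = 0.8200

P(not A) = 0.8200


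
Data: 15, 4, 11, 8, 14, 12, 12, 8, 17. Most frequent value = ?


Frequencies: 4:1, 8:2, 11:1, 12:2, 14:1, 15:1, 17:1
Max frequency = 2
Mode = 8, 12

Mode = 8, 12


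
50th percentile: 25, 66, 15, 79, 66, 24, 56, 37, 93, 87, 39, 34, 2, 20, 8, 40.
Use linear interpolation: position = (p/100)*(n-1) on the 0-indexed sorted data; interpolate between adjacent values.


Sorted: 2, 8, 15, 20, 24, 25, 34, 37, 39, 40, 56, 66, 66, 79, 87, 93
n = 16
Index = 50/100 * 15 = 7.5000
Lower = data[7] = 37, Upper = data[8] = 39
P50 = 37 + 0.5000*(2) = 38.0000

P50 = 38.0000


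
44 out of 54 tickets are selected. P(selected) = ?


P = 44/54 = 0.8148

P = 0.8148


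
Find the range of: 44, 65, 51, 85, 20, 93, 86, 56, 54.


Max = 93, Min = 20
Range = 93 - 20 = 73

Range = 73


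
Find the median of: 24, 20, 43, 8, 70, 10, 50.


Sorted: 8, 10, 20, 24, 43, 50, 70
n = 7 (odd)
Middle value = 24

Median = 24


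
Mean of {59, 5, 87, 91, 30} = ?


Sum = 59 + 5 + 87 + 91 + 30 = 272
n = 5
Mean = 272/5 = 54.4000

Mean = 54.4000


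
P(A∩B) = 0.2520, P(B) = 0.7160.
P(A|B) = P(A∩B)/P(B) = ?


P(A|B) = 0.2520/0.7160 = 0.3520

P(A|B) = 0.3520


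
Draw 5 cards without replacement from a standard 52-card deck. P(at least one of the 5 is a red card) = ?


P(at least one) = 1 - P(none)
P(none) = (26/52) × (25/51) × (24/50) × (23/49) × (22/48) = 0.025310
P(at least one) = 1 - 0.025310 = 0.9747

P = 0.9747


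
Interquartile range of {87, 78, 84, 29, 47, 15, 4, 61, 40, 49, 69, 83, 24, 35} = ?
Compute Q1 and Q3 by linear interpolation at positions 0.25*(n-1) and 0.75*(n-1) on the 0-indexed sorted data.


Sorted: 4, 15, 24, 29, 35, 40, 47, 49, 61, 69, 78, 83, 84, 87
Q1 (25th %ile) = 30.5000
Q3 (75th %ile) = 75.7500
IQR = 75.7500 - 30.5000 = 45.2500

IQR = 45.2500


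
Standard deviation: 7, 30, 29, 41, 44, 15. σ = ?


Mean = 27.6667
Variance = 173.2222
SD = sqrt(173.2222) = 13.1614

SD = 13.1614


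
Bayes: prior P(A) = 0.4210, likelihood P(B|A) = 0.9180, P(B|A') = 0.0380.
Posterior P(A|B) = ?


P(B) = P(B|A)*P(A) + P(B|A')*P(A')
= 0.9180*0.4210 + 0.0380*0.5790
= 0.386478 + 0.022002 = 0.408480
P(A|B) = 0.386478/0.408480 = 0.9461

P(A|B) = 0.9461


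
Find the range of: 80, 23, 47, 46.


Max = 80, Min = 23
Range = 80 - 23 = 57

Range = 57


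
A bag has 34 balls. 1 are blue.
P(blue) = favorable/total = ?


P = 1/34 = 0.0294

P = 0.0294


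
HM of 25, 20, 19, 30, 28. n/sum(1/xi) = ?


Sum of reciprocals = 1/25 + 1/20 + 1/19 + 1/30 + 1/28 = 0.211679
HM = 5/0.211679 = 23.6206

HM = 23.6206


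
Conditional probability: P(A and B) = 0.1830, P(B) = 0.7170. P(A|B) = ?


P(A|B) = 0.1830/0.7170 = 0.2552

P(A|B) = 0.2552


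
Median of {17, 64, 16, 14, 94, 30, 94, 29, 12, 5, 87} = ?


Sorted: 5, 12, 14, 16, 17, 29, 30, 64, 87, 94, 94
n = 11 (odd)
Middle value = 29

Median = 29


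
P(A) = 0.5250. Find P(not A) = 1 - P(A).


P(not A) = 1 - 0.5250 = 0.4750

P(not A) = 0.4750


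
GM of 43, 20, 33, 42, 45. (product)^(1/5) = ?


Product = 43 × 20 × 33 × 42 × 45 = 53638200
GM = 53638200^(1/5) = 35.1475

GM = 35.1475


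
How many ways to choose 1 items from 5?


C(5,1) = 5!/(1! × 4!)
= 120/(1 × 24)
= 5

C(5,1) = 5


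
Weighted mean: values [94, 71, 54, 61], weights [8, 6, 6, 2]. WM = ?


Numerator = 94*8 + 71*6 + 54*6 + 61*2 = 1624
Denominator = 8 + 6 + 6 + 2 = 22
WM = 1624/22 = 73.8182

WM = 73.8182


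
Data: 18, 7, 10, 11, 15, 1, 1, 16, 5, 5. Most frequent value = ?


Frequencies: 1:2, 5:2, 7:1, 10:1, 11:1, 15:1, 16:1, 18:1
Max frequency = 2
Mode = 1, 5

Mode = 1, 5


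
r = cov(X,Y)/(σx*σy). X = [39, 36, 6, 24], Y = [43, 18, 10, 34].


Mean X = 26.2500, Mean Y = 26.2500
SD X = 12.968712, SD Y = 12.968712
Cov = 111.187500
r = 111.187500/(12.968712*12.968712) = 0.6611

r = 0.6611


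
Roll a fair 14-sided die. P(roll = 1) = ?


Favorable outcomes (roll = 1): 1
Total outcomes = 14
P = 1/14 = 0.0714

P = 0.0714


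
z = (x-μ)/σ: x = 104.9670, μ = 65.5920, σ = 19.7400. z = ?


z = (104.9670 - 65.5920)/19.7400
= 39.3750/19.7400
= 1.9947

z = 1.9947


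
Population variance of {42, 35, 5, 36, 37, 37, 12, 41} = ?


Mean = 30.6250
Squared deviations: 129.3906, 19.1406, 656.6406, 28.8906, 40.6406, 40.6406, 346.8906, 107.6406
Sum = 1369.8750
Variance = 1369.8750/8 = 171.2344

Variance = 171.2344


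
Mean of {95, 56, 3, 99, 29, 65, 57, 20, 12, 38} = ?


Sum = 95 + 56 + 3 + 99 + 29 + 65 + 57 + 20 + 12 + 38 = 474
n = 10
Mean = 474/10 = 47.4000

Mean = 47.4000


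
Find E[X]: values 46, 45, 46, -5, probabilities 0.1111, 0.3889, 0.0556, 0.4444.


E[X] = 46*0.1111 + 45*0.3889 + 46*0.0556 - 5*0.4444
= 5.1106 + 17.5005 + 2.5576 - 2.2220
= 22.9467

E[X] = 22.9467


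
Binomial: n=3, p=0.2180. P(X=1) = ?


C(3,1) = 3
p^1 = 0.218000
(1-p)^2 = 0.611524
P = 3 * 0.218000 * 0.611524 = 0.3999

P(X=1) = 0.3999


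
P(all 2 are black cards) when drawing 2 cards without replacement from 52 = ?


P(all black cards) = (26/52) × (25/51)
= 0.2451

P = 0.2451


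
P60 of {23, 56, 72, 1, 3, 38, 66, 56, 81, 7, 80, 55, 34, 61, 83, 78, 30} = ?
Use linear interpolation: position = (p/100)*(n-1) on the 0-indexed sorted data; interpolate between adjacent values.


Sorted: 1, 3, 7, 23, 30, 34, 38, 55, 56, 56, 61, 66, 72, 78, 80, 81, 83
n = 17
Index = 60/100 * 16 = 9.6000
Lower = data[9] = 56, Upper = data[10] = 61
P60 = 56 + 0.6000*(5) = 59.0000

P60 = 59.0000


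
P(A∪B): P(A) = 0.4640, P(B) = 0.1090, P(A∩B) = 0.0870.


P(A∪B) = 0.4640 + 0.1090 - 0.0870
= 0.5730 - 0.0870
= 0.4860

P(A∪B) = 0.4860


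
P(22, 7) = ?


P(22,7) = 22!/15!
= 1124000727777607680000/1307674368000
= 859541760

P(22,7) = 859541760


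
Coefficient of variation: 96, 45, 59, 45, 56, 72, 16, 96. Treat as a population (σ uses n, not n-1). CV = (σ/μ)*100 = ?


Mean = 60.6250
SD = 25.3374
CV = (25.3374/60.6250)*100 = 41.7937%

CV = 41.7937%


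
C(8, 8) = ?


C(8,8) = 8!/(8! × 0!)
= 40320/(40320 × 1)
= 1

C(8,8) = 1


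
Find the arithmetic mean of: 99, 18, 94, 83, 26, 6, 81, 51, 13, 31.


Sum = 99 + 18 + 94 + 83 + 26 + 6 + 81 + 51 + 13 + 31 = 502
n = 10
Mean = 502/10 = 50.2000

Mean = 50.2000


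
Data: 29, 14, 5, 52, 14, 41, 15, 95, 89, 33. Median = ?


Sorted: 5, 14, 14, 15, 29, 33, 41, 52, 89, 95
n = 10 (even)
Middle values: 29 and 33
Median = (29+33)/2 = 31.0000

Median = 31.0000


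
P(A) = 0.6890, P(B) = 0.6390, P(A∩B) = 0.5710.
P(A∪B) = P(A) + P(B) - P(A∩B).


P(A∪B) = 0.6890 + 0.6390 - 0.5710
= 1.3280 - 0.5710
= 0.7570

P(A∪B) = 0.7570


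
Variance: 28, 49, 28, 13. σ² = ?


Mean = 29.5000
Squared deviations: 2.2500, 380.2500, 2.2500, 272.2500
Sum = 657.0000
Variance = 657.0000/4 = 164.2500

Variance = 164.2500


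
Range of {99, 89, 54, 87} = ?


Max = 99, Min = 54
Range = 99 - 54 = 45

Range = 45


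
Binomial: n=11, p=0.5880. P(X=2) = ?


C(11,2) = 55
p^2 = 0.345744
(1-p)^9 = 0.000342
P = 55 * 0.345744 * 0.000342 = 0.0065

P(X=2) = 0.0065


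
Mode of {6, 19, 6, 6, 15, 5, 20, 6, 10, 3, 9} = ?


Frequencies: 3:1, 5:1, 6:4, 9:1, 10:1, 15:1, 19:1, 20:1
Max frequency = 4
Mode = 6

Mode = 6


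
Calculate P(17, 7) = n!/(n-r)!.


P(17,7) = 17!/10!
= 355687428096000/3628800
= 98017920

P(17,7) = 98017920


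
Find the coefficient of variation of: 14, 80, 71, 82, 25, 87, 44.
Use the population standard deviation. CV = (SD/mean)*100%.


Mean = 57.5714
SD = 27.4895
CV = (27.4895/57.5714)*100 = 47.7485%

CV = 47.7485%


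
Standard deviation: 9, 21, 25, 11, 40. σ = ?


Mean = 21.2000
Variance = 124.1600
SD = sqrt(124.1600) = 11.1427

SD = 11.1427


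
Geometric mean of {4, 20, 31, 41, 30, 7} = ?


Product = 4 × 20 × 31 × 41 × 30 × 7 = 21352800
GM = 21352800^(1/6) = 16.6562

GM = 16.6562


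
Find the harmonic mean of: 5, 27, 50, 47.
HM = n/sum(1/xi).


Sum of reciprocals = 1/5 + 1/27 + 1/50 + 1/47 = 0.278314
HM = 4/0.278314 = 14.3723

HM = 14.3723


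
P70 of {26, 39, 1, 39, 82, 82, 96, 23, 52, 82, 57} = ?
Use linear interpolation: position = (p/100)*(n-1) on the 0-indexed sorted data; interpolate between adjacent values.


Sorted: 1, 23, 26, 39, 39, 52, 57, 82, 82, 82, 96
n = 11
Index = 70/100 * 10 = 7.0000
Lower = data[7] = 82, Upper = data[8] = 82
P70 = 82 + 0*(0) = 82.0000

P70 = 82.0000


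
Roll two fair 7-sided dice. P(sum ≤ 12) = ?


Total outcomes = 7×7 = 49
Favorable (sum ≤ 12): 46
P = 46/49 = 0.9388

P = 0.9388


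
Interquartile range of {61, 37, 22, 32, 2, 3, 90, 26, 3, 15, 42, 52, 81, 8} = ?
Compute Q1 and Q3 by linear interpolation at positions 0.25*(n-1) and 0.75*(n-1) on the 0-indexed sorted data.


Sorted: 2, 3, 3, 8, 15, 22, 26, 32, 37, 42, 52, 61, 81, 90
Q1 (25th %ile) = 9.7500
Q3 (75th %ile) = 49.5000
IQR = 49.5000 - 9.7500 = 39.7500

IQR = 39.7500


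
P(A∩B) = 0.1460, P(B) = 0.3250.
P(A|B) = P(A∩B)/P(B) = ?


P(A|B) = 0.1460/0.3250 = 0.4492

P(A|B) = 0.4492


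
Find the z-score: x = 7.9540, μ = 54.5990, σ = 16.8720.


z = (7.9540 - 54.5990)/16.8720
= -46.6450/16.8720
= -2.7646

z = -2.7646


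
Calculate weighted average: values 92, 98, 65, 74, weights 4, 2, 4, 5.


Numerator = 92*4 + 98*2 + 65*4 + 74*5 = 1194
Denominator = 4 + 2 + 4 + 5 = 15
WM = 1194/15 = 79.6000

WM = 79.6000


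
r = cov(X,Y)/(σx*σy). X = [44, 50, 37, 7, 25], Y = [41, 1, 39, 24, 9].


Mean X = 32.6000, Mean Y = 22.8000
SD X = 15.265648, SD Y = 15.879547
Cov = -5.280000
r = -5.280000/(15.265648*15.879547) = -0.0218

r = -0.0218


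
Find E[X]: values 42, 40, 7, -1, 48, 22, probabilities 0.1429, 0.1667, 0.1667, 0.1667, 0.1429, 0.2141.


E[X] = 42*0.1429 + 40*0.1667 + 7*0.1667 - 1*0.1667 + 48*0.1429 + 22*0.2141
= 6.0018 + 6.6680 + 1.1669 - 0.1667 + 6.8592 + 4.7102
= 25.2394

E[X] = 25.2394


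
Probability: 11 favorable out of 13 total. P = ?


P = 11/13 = 0.8462

P = 0.8462


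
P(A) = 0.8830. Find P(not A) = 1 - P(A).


P(not A) = 1 - 0.8830 = 0.1170

P(not A) = 0.1170


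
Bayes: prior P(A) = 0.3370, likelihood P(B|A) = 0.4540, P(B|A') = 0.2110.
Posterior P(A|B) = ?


P(B) = P(B|A)*P(A) + P(B|A')*P(A')
= 0.4540*0.3370 + 0.2110*0.6630
= 0.152998 + 0.139893 = 0.292891
P(A|B) = 0.152998/0.292891 = 0.5224

P(A|B) = 0.5224


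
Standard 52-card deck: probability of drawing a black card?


26 black cards in 52 cards
P = 26/52 = 0.5000

P = 0.5000


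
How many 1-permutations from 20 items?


P(20,1) = 20!/19!
= 2432902008176640000/121645100408832000
= 20

P(20,1) = 20


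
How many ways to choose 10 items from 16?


C(16,10) = 16!/(10! × 6!)
= 20922789888000/(3628800 × 720)
= 8008

C(16,10) = 8008


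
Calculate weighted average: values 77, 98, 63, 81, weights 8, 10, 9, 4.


Numerator = 77*8 + 98*10 + 63*9 + 81*4 = 2487
Denominator = 8 + 10 + 9 + 4 = 31
WM = 2487/31 = 80.2258

WM = 80.2258


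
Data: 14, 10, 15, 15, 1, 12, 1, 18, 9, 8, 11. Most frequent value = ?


Frequencies: 1:2, 8:1, 9:1, 10:1, 11:1, 12:1, 14:1, 15:2, 18:1
Max frequency = 2
Mode = 1, 15

Mode = 1, 15


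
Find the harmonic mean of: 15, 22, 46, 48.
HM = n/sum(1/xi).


Sum of reciprocals = 1/15 + 1/22 + 1/46 + 1/48 = 0.154694
HM = 4/0.154694 = 25.8576

HM = 25.8576


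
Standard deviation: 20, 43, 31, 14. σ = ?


Mean = 27.0000
Variance = 122.5000
SD = sqrt(122.5000) = 11.0680

SD = 11.0680


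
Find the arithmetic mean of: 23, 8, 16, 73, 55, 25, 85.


Sum = 23 + 8 + 16 + 73 + 55 + 25 + 85 = 285
n = 7
Mean = 285/7 = 40.7143

Mean = 40.7143


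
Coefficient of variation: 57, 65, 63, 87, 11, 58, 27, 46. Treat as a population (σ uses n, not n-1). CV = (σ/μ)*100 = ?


Mean = 51.7500
SD = 22.1289
CV = (22.1289/51.7500)*100 = 42.7611%

CV = 42.7611%


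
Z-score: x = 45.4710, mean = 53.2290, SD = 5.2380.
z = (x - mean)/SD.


z = (45.4710 - 53.2290)/5.2380
= -7.7580/5.2380
= -1.4811

z = -1.4811


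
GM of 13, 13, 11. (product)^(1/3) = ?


Product = 13 × 13 × 11 = 1859
GM = 1859^(1/3) = 12.2959

GM = 12.2959


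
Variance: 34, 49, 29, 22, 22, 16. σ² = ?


Mean = 28.6667
Squared deviations: 28.4444, 413.4444, 0.1111, 44.4444, 44.4444, 160.4444
Sum = 691.3333
Variance = 691.3333/6 = 115.2222

Variance = 115.2222


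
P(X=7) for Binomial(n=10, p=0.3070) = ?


C(10,7) = 120
p^7 = 0.000257
(1-p)^3 = 0.332813
P = 120 * 0.000257 * 0.332813 = 0.0103

P(X=7) = 0.0103


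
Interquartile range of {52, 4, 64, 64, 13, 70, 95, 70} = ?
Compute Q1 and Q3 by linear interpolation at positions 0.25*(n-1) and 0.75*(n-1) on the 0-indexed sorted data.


Sorted: 4, 13, 52, 64, 64, 70, 70, 95
Q1 (25th %ile) = 42.2500
Q3 (75th %ile) = 70.0000
IQR = 70.0000 - 42.2500 = 27.7500

IQR = 27.7500


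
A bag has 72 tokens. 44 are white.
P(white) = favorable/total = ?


P = 44/72 = 0.6111

P = 0.6111


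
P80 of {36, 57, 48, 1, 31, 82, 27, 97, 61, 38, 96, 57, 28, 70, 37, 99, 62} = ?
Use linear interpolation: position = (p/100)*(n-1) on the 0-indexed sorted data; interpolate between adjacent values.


Sorted: 1, 27, 28, 31, 36, 37, 38, 48, 57, 57, 61, 62, 70, 82, 96, 97, 99
n = 17
Index = 80/100 * 16 = 12.8000
Lower = data[12] = 70, Upper = data[13] = 82
P80 = 70 + 0.8000*(12) = 79.6000

P80 = 79.6000


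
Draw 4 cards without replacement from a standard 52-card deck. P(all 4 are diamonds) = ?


P(all diamonds) = (13/52) × (12/51) × (11/50) × (10/49)
= 0.0026

P = 0.0026


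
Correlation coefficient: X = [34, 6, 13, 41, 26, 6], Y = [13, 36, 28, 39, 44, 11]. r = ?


Mean X = 21.0000, Mean Y = 28.5000
SD X = 13.589211, SD Y = 12.606215
Cov = 40.000000
r = 40.000000/(13.589211*12.606215) = 0.2335

r = 0.2335


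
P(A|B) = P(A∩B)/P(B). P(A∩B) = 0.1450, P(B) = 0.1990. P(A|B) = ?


P(A|B) = 0.1450/0.1990 = 0.7286

P(A|B) = 0.7286


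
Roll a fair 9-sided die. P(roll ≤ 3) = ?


Favorable outcomes (roll ≤ 3): 3
Total outcomes = 9
P = 3/9 = 0.3333

P = 0.3333


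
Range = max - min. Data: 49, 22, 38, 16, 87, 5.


Max = 87, Min = 5
Range = 87 - 5 = 82

Range = 82


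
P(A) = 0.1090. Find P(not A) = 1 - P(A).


P(not A) = 1 - 0.1090 = 0.8910

P(not A) = 0.8910


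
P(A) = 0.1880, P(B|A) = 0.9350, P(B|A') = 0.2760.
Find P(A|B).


P(B) = P(B|A)*P(A) + P(B|A')*P(A')
= 0.9350*0.1880 + 0.2760*0.8120
= 0.175780 + 0.224112 = 0.399892
P(A|B) = 0.175780/0.399892 = 0.4396

P(A|B) = 0.4396


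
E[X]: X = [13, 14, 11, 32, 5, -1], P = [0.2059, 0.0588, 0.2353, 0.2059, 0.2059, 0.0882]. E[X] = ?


E[X] = 13*0.2059 + 14*0.0588 + 11*0.2353 + 32*0.2059 + 5*0.2059 - 1*0.0882
= 2.6767 + 0.8232 + 2.5883 + 6.5888 + 1.0295 - 0.0882
= 13.6183

E[X] = 13.6183


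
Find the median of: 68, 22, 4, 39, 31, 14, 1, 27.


Sorted: 1, 4, 14, 22, 27, 31, 39, 68
n = 8 (even)
Middle values: 22 and 27
Median = (22+27)/2 = 24.5000

Median = 24.5000


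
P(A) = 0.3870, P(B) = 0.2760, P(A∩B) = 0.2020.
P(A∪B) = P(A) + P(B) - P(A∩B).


P(A∪B) = 0.3870 + 0.2760 - 0.2020
= 0.6630 - 0.2020
= 0.4610

P(A∪B) = 0.4610


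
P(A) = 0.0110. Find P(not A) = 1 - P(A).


P(not A) = 1 - 0.0110 = 0.9890

P(not A) = 0.9890


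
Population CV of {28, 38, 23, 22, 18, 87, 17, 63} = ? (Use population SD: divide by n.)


Mean = 37.0000
SD = 23.5584
CV = (23.5584/37.0000)*100 = 63.6715%

CV = 63.6715%


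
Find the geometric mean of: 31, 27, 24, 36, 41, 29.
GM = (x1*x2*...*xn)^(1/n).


Product = 31 × 27 × 24 × 36 × 41 × 29 = 859846752
GM = 859846752^(1/6) = 30.8369

GM = 30.8369


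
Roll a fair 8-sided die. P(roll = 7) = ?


Favorable outcomes (roll = 7): 1
Total outcomes = 8
P = 1/8 = 0.1250

P = 0.1250


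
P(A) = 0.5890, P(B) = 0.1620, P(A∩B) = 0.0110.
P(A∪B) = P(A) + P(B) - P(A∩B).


P(A∪B) = 0.5890 + 0.1620 - 0.0110
= 0.7510 - 0.0110
= 0.7400

P(A∪B) = 0.7400


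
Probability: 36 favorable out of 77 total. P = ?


P = 36/77 = 0.4675

P = 0.4675


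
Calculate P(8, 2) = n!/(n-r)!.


P(8,2) = 8!/6!
= 40320/720
= 56

P(8,2) = 56


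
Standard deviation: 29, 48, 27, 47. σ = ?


Mean = 37.7500
Variance = 95.6875
SD = sqrt(95.6875) = 9.7820

SD = 9.7820


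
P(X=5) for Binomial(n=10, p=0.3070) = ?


C(10,5) = 252
p^5 = 0.002727
(1-p)^5 = 0.159833
P = 252 * 0.002727 * 0.159833 = 0.1098

P(X=5) = 0.1098


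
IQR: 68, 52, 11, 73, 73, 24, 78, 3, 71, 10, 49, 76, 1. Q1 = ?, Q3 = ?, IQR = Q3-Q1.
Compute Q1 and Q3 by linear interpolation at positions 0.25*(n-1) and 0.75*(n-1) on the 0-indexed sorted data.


Sorted: 1, 3, 10, 11, 24, 49, 52, 68, 71, 73, 73, 76, 78
Q1 (25th %ile) = 11.0000
Q3 (75th %ile) = 73.0000
IQR = 73.0000 - 11.0000 = 62.0000

IQR = 62.0000


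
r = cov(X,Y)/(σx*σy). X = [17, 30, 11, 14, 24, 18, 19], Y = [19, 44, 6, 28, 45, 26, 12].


Mean X = 19.0000, Mean Y = 25.7143
SD X = 5.855400, SD Y = 13.801804
Cov = 65.285714
r = 65.285714/(5.855400*13.801804) = 0.8078

r = 0.8078


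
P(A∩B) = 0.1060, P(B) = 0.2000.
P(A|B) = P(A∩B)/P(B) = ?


P(A|B) = 0.1060/0.2000 = 0.5300

P(A|B) = 0.5300


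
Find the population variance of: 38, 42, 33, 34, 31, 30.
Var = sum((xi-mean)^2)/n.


Mean = 34.6667
Squared deviations: 11.1111, 53.7778, 2.7778, 0.4444, 13.4444, 21.7778
Sum = 103.3333
Variance = 103.3333/6 = 17.2222

Variance = 17.2222


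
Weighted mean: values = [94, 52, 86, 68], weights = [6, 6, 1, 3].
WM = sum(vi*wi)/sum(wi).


Numerator = 94*6 + 52*6 + 86*1 + 68*3 = 1166
Denominator = 6 + 6 + 1 + 3 = 16
WM = 1166/16 = 72.8750

WM = 72.8750


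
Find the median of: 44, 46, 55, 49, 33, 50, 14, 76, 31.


Sorted: 14, 31, 33, 44, 46, 49, 50, 55, 76
n = 9 (odd)
Middle value = 46

Median = 46


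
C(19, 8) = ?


C(19,8) = 19!/(8! × 11!)
= 121645100408832000/(40320 × 39916800)
= 75582

C(19,8) = 75582


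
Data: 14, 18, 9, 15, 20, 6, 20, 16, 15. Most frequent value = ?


Frequencies: 6:1, 9:1, 14:1, 15:2, 16:1, 18:1, 20:2
Max frequency = 2
Mode = 15, 20

Mode = 15, 20


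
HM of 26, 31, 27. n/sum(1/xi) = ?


Sum of reciprocals = 1/26 + 1/31 + 1/27 = 0.107757
HM = 3/0.107757 = 27.8405

HM = 27.8405


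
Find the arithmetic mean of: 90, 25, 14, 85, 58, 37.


Sum = 90 + 25 + 14 + 85 + 58 + 37 = 309
n = 6
Mean = 309/6 = 51.5000

Mean = 51.5000


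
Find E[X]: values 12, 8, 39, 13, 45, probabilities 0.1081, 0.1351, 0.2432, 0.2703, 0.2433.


E[X] = 12*0.1081 + 8*0.1351 + 39*0.2432 + 13*0.2703 + 45*0.2433
= 1.2972 + 1.0808 + 9.4848 + 3.5139 + 10.9485
= 26.3252

E[X] = 26.3252


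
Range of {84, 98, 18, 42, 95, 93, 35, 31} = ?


Max = 98, Min = 18
Range = 98 - 18 = 80

Range = 80


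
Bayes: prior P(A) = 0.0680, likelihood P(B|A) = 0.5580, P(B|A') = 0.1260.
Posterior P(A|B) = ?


P(B) = P(B|A)*P(A) + P(B|A')*P(A')
= 0.5580*0.0680 + 0.1260*0.9320
= 0.037944 + 0.117432 = 0.155376
P(A|B) = 0.037944/0.155376 = 0.2442

P(A|B) = 0.2442


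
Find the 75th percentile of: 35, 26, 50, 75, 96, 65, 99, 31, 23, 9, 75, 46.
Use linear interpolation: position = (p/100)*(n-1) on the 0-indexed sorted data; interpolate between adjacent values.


Sorted: 9, 23, 26, 31, 35, 46, 50, 65, 75, 75, 96, 99
n = 12
Index = 75/100 * 11 = 8.2500
Lower = data[8] = 75, Upper = data[9] = 75
P75 = 75 + 0.2500*(0) = 75.0000

P75 = 75.0000
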